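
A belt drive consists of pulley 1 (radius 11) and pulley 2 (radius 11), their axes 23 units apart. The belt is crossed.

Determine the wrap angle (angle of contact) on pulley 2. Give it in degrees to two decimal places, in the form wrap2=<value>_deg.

crossed belt: β = asin((r1+r2)/C) = asin(22/23) = 73.0426°
wrap1 = wrap2 = π + 2β = 326.0851°

wrap2=326.09_deg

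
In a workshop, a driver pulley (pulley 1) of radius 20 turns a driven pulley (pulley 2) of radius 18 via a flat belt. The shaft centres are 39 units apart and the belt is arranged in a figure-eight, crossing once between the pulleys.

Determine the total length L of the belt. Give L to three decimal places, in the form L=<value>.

L=239.063

crossed belt: β = asin((r1+r2)/C) = asin(38/39) = 76.9972°
wrap1 = wrap2 = π + 2β = 333.9944°
tangent length = C·cosβ = 8.7750
L = (r1+r2)·wrap + 2·C·cosβ = 38·5.8293 + 2·8.7750 = 239.0634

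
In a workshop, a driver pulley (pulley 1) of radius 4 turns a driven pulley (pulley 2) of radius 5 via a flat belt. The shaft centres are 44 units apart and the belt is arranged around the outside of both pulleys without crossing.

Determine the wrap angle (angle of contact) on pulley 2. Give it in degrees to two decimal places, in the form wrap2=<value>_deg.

wrap2=182.60_deg

open belt: β = asin((r2−r1)/C) = asin(1/44) = 1.3023°
wrap1 = π − 2β = 177.3954°
wrap2 = π + 2β = 182.6046°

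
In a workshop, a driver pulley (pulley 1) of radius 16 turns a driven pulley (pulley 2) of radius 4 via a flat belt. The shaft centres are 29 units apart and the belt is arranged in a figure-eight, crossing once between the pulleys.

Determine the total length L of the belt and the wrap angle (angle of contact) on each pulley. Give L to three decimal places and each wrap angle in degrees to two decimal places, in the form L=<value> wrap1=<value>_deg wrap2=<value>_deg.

L=135.272 wrap1=267.21_deg wrap2=267.21_deg

crossed belt: β = asin((r1+r2)/C) = asin(20/29) = 43.6028°
wrap1 = wrap2 = π + 2β = 267.2056°
tangent length = C·cosβ = 21.0000
L = (r1+r2)·wrap + 2·C·cosβ = 20·4.6636 + 2·21.0000 = 135.2724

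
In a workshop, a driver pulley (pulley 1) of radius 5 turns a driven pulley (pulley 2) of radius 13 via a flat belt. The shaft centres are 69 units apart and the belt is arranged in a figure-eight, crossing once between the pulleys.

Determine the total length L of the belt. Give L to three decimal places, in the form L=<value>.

L=199.272

crossed belt: β = asin((r1+r2)/C) = asin(18/69) = 15.1217°
wrap1 = wrap2 = π + 2β = 210.2433°
tangent length = C·cosβ = 66.6108
L = (r1+r2)·wrap + 2·C·cosβ = 18·3.6694 + 2·66.6108 = 199.2715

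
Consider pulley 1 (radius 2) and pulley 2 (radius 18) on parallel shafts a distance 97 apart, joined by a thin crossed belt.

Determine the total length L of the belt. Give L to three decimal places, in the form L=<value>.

L=260.970

crossed belt: β = asin((r1+r2)/C) = asin(20/97) = 11.8989°
wrap1 = wrap2 = π + 2β = 203.7978°
tangent length = C·cosβ = 94.9158
L = (r1+r2)·wrap + 2·C·cosβ = 20·3.5569 + 2·94.9158 = 260.9704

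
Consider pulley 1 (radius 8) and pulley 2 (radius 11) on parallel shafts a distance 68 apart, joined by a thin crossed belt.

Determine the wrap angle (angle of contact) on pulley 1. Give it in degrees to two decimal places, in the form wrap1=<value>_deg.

wrap1=212.45_deg

crossed belt: β = asin((r1+r2)/C) = asin(19/68) = 16.2251°
wrap1 = wrap2 = π + 2β = 212.4502°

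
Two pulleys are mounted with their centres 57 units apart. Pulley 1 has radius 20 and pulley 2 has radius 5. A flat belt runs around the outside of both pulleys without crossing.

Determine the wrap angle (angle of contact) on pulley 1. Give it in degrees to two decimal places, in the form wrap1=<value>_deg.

open belt: β = asin((r2−r1)/C) = asin(-15/57) = -15.2575°
wrap1 = π − 2β = 210.5150°
wrap2 = π + 2β = 149.4850°

wrap1=210.52_deg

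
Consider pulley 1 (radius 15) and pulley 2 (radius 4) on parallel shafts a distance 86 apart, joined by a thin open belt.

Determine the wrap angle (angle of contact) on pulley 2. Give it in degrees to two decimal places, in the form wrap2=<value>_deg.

open belt: β = asin((r2−r1)/C) = asin(-11/86) = -7.3487°
wrap1 = π − 2β = 194.6973°
wrap2 = π + 2β = 165.3027°

wrap2=165.30_deg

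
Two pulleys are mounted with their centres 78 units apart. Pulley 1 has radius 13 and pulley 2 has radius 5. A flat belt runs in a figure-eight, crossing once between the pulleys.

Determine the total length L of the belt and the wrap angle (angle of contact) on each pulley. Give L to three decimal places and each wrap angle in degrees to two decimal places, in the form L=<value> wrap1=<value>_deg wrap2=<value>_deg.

L=216.721 wrap1=206.68_deg wrap2=206.68_deg

crossed belt: β = asin((r1+r2)/C) = asin(18/78) = 13.3424°
wrap1 = wrap2 = π + 2β = 206.6847°
tangent length = C·cosβ = 75.8947
L = (r1+r2)·wrap + 2·C·cosβ = 18·3.6073 + 2·75.8947 = 216.7212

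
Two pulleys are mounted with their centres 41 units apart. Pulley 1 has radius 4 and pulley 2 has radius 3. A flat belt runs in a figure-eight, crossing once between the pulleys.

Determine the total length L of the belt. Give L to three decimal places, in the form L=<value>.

L=105.189

crossed belt: β = asin((r1+r2)/C) = asin(7/41) = 9.8304°
wrap1 = wrap2 = π + 2β = 199.6607°
tangent length = C·cosβ = 40.3980
L = (r1+r2)·wrap + 2·C·cosβ = 7·3.4847 + 2·40.3980 = 105.1892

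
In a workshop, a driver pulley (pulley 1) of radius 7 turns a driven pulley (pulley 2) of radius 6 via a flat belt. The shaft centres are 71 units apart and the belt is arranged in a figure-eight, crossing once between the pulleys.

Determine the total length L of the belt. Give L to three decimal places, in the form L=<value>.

L=185.228

crossed belt: β = asin((r1+r2)/C) = asin(13/71) = 10.5503°
wrap1 = wrap2 = π + 2β = 201.1006°
tangent length = C·cosβ = 69.7997
L = (r1+r2)·wrap + 2·C·cosβ = 13·3.5099 + 2·69.7997 = 185.2277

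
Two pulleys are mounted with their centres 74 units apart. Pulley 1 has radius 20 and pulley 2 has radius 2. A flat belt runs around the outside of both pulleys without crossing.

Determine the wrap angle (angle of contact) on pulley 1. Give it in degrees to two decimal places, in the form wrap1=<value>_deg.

wrap1=208.16_deg

open belt: β = asin((r2−r1)/C) = asin(-18/74) = -14.0780°
wrap1 = π − 2β = 208.1561°
wrap2 = π + 2β = 151.8439°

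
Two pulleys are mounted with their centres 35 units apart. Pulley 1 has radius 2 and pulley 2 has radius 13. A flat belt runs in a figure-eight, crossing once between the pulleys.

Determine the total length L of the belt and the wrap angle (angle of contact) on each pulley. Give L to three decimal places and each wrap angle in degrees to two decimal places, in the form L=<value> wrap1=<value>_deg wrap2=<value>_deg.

L=123.657 wrap1=230.75_deg wrap2=230.75_deg

crossed belt: β = asin((r1+r2)/C) = asin(15/35) = 25.3769°
wrap1 = wrap2 = π + 2β = 230.7539°
tangent length = C·cosβ = 31.6228
L = (r1+r2)·wrap + 2·C·cosβ = 15·4.0274 + 2·31.6228 = 123.6568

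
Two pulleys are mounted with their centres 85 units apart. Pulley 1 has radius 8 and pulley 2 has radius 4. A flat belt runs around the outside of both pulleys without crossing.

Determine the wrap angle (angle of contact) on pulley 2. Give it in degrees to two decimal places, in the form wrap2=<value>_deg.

open belt: β = asin((r2−r1)/C) = asin(-4/85) = -2.6973°
wrap1 = π − 2β = 185.3945°
wrap2 = π + 2β = 174.6055°

wrap2=174.61_deg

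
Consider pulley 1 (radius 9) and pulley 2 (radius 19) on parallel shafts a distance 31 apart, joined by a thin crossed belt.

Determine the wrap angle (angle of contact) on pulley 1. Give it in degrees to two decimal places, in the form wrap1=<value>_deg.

crossed belt: β = asin((r1+r2)/C) = asin(28/31) = 64.5854°
wrap1 = wrap2 = π + 2β = 309.1708°

wrap1=309.17_deg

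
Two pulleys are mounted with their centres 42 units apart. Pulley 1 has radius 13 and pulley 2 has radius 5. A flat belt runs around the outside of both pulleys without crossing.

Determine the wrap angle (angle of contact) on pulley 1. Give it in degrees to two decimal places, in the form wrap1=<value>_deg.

open belt: β = asin((r2−r1)/C) = asin(-8/42) = -10.9806°
wrap1 = π − 2β = 201.9612°
wrap2 = π + 2β = 158.0388°

wrap1=201.96_deg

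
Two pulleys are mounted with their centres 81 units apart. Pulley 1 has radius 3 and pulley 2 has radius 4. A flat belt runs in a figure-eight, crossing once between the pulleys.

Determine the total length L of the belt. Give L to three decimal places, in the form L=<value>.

crossed belt: β = asin((r1+r2)/C) = asin(7/81) = 4.9577°
wrap1 = wrap2 = π + 2β = 189.9153°
tangent length = C·cosβ = 80.6970
L = (r1+r2)·wrap + 2·C·cosβ = 7·3.3146 + 2·80.6970 = 184.5965

L=184.596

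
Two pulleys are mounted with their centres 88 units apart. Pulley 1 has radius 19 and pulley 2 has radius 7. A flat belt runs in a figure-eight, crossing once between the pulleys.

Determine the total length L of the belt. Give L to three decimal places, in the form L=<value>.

L=265.421

crossed belt: β = asin((r1+r2)/C) = asin(26/88) = 17.1848°
wrap1 = wrap2 = π + 2β = 214.3696°
tangent length = C·cosβ = 84.0714
L = (r1+r2)·wrap + 2·C·cosβ = 26·3.7415 + 2·84.0714 = 265.4206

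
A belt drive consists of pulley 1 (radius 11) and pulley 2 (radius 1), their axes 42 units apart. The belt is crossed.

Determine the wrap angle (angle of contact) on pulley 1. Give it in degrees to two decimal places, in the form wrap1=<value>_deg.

crossed belt: β = asin((r1+r2)/C) = asin(12/42) = 16.6015°
wrap1 = wrap2 = π + 2β = 213.2031°

wrap1=213.20_deg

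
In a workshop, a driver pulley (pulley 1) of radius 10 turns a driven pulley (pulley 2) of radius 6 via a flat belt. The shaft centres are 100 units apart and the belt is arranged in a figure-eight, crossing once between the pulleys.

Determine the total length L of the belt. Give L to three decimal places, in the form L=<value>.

L=252.831

crossed belt: β = asin((r1+r2)/C) = asin(16/100) = 9.2069°
wrap1 = wrap2 = π + 2β = 198.4138°
tangent length = C·cosβ = 98.7117
L = (r1+r2)·wrap + 2·C·cosβ = 16·3.4630 + 2·98.7117 = 252.8310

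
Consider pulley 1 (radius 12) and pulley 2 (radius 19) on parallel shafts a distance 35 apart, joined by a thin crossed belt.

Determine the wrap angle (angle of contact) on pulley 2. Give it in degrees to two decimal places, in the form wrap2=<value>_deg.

wrap2=304.68_deg

crossed belt: β = asin((r1+r2)/C) = asin(31/35) = 62.3396°
wrap1 = wrap2 = π + 2β = 304.6791°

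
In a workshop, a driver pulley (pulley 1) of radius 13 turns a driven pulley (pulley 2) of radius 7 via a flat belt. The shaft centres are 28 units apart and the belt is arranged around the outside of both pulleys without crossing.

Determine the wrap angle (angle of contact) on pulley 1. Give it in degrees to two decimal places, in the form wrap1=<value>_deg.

wrap1=204.75_deg

open belt: β = asin((r2−r1)/C) = asin(-6/28) = -12.3736°
wrap1 = π − 2β = 204.7473°
wrap2 = π + 2β = 155.2527°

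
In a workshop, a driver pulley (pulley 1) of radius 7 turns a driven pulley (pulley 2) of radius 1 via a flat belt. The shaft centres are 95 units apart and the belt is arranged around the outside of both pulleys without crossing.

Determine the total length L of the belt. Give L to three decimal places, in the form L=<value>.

L=215.512

open belt: β = asin((r2−r1)/C) = asin(-6/95) = -3.6211°
wrap1 = π − 2β = 187.2422°
wrap2 = π + 2β = 172.7578°
tangent length = C·cosβ = 94.8103
L = r1·wrap1 + r2·wrap2 + 2·C·cosβ = 7·3.2680 + 1·3.0152 + 2·94.8103 = 215.5118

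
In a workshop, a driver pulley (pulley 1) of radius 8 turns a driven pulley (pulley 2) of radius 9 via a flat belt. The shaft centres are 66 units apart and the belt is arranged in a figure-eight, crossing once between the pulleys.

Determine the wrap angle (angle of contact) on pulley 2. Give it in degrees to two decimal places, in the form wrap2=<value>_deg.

wrap2=209.85_deg

crossed belt: β = asin((r1+r2)/C) = asin(17/66) = 14.9263°
wrap1 = wrap2 = π + 2β = 209.8525°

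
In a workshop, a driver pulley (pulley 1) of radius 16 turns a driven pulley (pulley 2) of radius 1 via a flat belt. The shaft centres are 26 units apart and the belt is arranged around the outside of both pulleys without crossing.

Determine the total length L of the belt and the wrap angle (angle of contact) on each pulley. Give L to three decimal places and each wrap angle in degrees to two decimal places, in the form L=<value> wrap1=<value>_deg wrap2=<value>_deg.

open belt: β = asin((r2−r1)/C) = asin(-15/26) = -35.2344°
wrap1 = π − 2β = 250.4688°
wrap2 = π + 2β = 109.5312°
tangent length = C·cosβ = 21.2368
L = r1·wrap1 + r2·wrap2 + 2·C·cosβ = 16·4.3715 + 1·1.9117 + 2·21.2368 = 114.3293

L=114.329 wrap1=250.47_deg wrap2=109.53_deg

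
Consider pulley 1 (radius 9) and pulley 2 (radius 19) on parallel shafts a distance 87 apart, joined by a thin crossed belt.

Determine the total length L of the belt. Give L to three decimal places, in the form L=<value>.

crossed belt: β = asin((r1+r2)/C) = asin(28/87) = 18.7742°
wrap1 = wrap2 = π + 2β = 217.5484°
tangent length = C·cosβ = 82.3711
L = (r1+r2)·wrap + 2·C·cosβ = 28·3.7969 + 2·82.3711 = 271.0564

L=271.056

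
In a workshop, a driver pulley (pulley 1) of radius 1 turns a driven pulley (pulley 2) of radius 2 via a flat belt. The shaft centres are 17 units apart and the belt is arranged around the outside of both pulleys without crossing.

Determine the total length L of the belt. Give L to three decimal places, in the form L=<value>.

L=43.484

open belt: β = asin((r2−r1)/C) = asin(1/17) = 3.3723°
wrap1 = π − 2β = 173.2554°
wrap2 = π + 2β = 186.7446°
tangent length = C·cosβ = 16.9706
L = r1·wrap1 + r2·wrap2 + 2·C·cosβ = 1·3.0239 + 2·3.2593 + 2·16.9706 = 43.4836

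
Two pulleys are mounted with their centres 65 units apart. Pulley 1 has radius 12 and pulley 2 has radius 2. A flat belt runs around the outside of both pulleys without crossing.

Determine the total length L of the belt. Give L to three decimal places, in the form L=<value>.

L=175.524

open belt: β = asin((r2−r1)/C) = asin(-10/65) = -8.8499°
wrap1 = π − 2β = 197.6998°
wrap2 = π + 2β = 162.3002°
tangent length = C·cosβ = 64.2262
L = r1·wrap1 + r2·wrap2 + 2·C·cosβ = 12·3.4505 + 2·2.8327 + 2·64.2262 = 175.5238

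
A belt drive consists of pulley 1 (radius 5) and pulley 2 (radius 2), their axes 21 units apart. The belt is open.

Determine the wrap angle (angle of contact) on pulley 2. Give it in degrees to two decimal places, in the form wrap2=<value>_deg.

wrap2=163.57_deg

open belt: β = asin((r2−r1)/C) = asin(-3/21) = -8.2132°
wrap1 = π − 2β = 196.4264°
wrap2 = π + 2β = 163.5736°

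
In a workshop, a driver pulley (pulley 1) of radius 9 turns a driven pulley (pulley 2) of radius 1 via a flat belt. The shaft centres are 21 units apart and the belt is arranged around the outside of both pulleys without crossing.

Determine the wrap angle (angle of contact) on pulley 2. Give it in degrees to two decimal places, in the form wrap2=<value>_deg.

open belt: β = asin((r2−r1)/C) = asin(-8/21) = -22.3927°
wrap1 = π − 2β = 224.7854°
wrap2 = π + 2β = 135.2146°

wrap2=135.21_deg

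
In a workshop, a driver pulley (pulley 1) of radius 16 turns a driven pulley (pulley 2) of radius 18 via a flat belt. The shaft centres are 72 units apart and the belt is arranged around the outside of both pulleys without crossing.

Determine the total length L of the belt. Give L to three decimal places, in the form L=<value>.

L=250.870

open belt: β = asin((r2−r1)/C) = asin(2/72) = 1.5918°
wrap1 = π − 2β = 176.8165°
wrap2 = π + 2β = 183.1835°
tangent length = C·cosβ = 71.9722
L = r1·wrap1 + r2·wrap2 + 2·C·cosβ = 16·3.0860 + 18·3.1972 + 2·71.9722 = 250.8697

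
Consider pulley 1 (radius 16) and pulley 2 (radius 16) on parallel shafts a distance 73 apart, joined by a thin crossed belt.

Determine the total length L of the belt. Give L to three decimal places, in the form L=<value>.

crossed belt: β = asin((r1+r2)/C) = asin(32/73) = 25.9990°
wrap1 = wrap2 = π + 2β = 231.9981°
tangent length = C·cosβ = 65.6125
L = (r1+r2)·wrap + 2·C·cosβ = 32·4.0491 + 2·65.6125 = 260.7972

L=260.797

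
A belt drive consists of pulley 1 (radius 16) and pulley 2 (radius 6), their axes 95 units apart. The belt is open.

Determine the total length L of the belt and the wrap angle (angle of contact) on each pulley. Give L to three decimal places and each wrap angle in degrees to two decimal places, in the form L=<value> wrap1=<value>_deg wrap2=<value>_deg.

L=260.169 wrap1=192.08_deg wrap2=167.92_deg

open belt: β = asin((r2−r1)/C) = asin(-10/95) = -6.0423°
wrap1 = π − 2β = 192.0847°
wrap2 = π + 2β = 167.9153°
tangent length = C·cosβ = 94.4722
L = r1·wrap1 + r2·wrap2 + 2·C·cosβ = 16·3.3525 + 6·2.9307 + 2·94.4722 = 260.1686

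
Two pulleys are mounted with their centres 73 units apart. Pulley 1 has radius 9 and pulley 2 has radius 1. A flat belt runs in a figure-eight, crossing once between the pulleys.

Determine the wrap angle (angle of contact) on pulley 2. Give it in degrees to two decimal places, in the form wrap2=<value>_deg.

wrap2=195.75_deg

crossed belt: β = asin((r1+r2)/C) = asin(10/73) = 7.8735°
wrap1 = wrap2 = π + 2β = 195.7470°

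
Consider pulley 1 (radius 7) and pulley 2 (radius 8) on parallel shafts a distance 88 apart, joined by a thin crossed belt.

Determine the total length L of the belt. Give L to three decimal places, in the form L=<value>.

L=225.687

crossed belt: β = asin((r1+r2)/C) = asin(15/88) = 9.8142°
wrap1 = wrap2 = π + 2β = 199.6285°
tangent length = C·cosβ = 86.7122
L = (r1+r2)·wrap + 2·C·cosβ = 15·3.4842 + 2·86.7122 = 225.6870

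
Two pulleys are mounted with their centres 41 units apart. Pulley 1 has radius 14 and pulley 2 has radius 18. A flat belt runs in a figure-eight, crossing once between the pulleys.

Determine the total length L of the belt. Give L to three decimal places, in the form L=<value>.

L=209.104

crossed belt: β = asin((r1+r2)/C) = asin(32/41) = 51.3053°
wrap1 = wrap2 = π + 2β = 282.6105°
tangent length = C·cosβ = 25.6320
L = (r1+r2)·wrap + 2·C·cosβ = 32·4.9325 + 2·25.6320 = 209.1035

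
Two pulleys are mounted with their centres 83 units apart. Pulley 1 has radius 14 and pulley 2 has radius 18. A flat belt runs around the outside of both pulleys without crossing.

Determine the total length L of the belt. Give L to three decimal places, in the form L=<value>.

open belt: β = asin((r2−r1)/C) = asin(4/83) = 2.7623°
wrap1 = π − 2β = 174.4754°
wrap2 = π + 2β = 185.5246°
tangent length = C·cosβ = 82.9036
L = r1·wrap1 + r2·wrap2 + 2·C·cosβ = 14·3.0452 + 18·3.2380 + 2·82.9036 = 266.7238

L=266.724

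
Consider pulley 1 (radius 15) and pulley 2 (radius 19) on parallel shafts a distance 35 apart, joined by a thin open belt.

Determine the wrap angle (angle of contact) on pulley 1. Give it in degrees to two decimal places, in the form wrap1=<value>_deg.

open belt: β = asin((r2−r1)/C) = asin(4/35) = 6.5624°
wrap1 = π − 2β = 166.8751°
wrap2 = π + 2β = 193.1249°

wrap1=166.88_deg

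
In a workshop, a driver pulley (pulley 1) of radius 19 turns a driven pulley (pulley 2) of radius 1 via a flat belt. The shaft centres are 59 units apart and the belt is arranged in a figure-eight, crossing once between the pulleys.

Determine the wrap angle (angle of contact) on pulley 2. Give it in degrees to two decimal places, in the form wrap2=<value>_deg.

wrap2=219.63_deg

crossed belt: β = asin((r1+r2)/C) = asin(20/59) = 19.8149°
wrap1 = wrap2 = π + 2β = 219.6299°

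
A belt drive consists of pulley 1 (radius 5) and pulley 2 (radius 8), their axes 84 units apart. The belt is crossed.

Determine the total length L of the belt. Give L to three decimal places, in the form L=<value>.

crossed belt: β = asin((r1+r2)/C) = asin(13/84) = 8.9030°
wrap1 = wrap2 = π + 2β = 197.8060°
tangent length = C·cosβ = 82.9880
L = (r1+r2)·wrap + 2·C·cosβ = 13·3.4524 + 2·82.9880 = 210.8567

L=210.857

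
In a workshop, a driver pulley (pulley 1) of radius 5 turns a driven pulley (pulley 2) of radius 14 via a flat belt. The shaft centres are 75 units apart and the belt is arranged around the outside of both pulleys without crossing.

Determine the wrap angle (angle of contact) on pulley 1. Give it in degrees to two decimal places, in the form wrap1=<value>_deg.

wrap1=166.22_deg

open belt: β = asin((r2−r1)/C) = asin(9/75) = 6.8921°
wrap1 = π − 2β = 166.2158°
wrap2 = π + 2β = 193.7842°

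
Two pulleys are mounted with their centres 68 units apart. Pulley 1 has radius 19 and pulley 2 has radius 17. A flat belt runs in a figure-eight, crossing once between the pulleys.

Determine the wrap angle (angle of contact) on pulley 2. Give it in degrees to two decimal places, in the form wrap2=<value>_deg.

crossed belt: β = asin((r1+r2)/C) = asin(36/68) = 31.9657°
wrap1 = wrap2 = π + 2β = 243.9314°

wrap2=243.93_deg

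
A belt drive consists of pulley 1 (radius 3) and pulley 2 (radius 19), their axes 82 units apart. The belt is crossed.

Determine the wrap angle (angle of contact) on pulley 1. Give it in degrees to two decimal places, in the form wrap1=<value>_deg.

wrap1=211.13_deg

crossed belt: β = asin((r1+r2)/C) = asin(22/82) = 15.5627°
wrap1 = wrap2 = π + 2β = 211.1254°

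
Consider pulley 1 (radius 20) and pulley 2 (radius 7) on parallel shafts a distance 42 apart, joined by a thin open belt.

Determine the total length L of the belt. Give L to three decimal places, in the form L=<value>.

L=172.880

open belt: β = asin((r2−r1)/C) = asin(-13/42) = -18.0305°
wrap1 = π − 2β = 216.0611°
wrap2 = π + 2β = 143.9389°
tangent length = C·cosβ = 39.9375
L = r1·wrap1 + r2·wrap2 + 2·C·cosβ = 20·3.7710 + 7·2.5122 + 2·39.9375 = 172.8799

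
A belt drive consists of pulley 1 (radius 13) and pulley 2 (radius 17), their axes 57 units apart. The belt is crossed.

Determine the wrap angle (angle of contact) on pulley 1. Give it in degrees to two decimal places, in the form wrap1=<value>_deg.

wrap1=243.51_deg

crossed belt: β = asin((r1+r2)/C) = asin(30/57) = 31.7569°
wrap1 = wrap2 = π + 2β = 243.5137°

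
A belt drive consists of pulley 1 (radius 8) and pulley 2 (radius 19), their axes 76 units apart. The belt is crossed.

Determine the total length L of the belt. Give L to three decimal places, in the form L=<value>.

L=246.520

crossed belt: β = asin((r1+r2)/C) = asin(27/76) = 20.8096°
wrap1 = wrap2 = π + 2β = 221.6191°
tangent length = C·cosβ = 71.0422
L = (r1+r2)·wrap + 2·C·cosβ = 27·3.8680 + 2·71.0422 = 246.5200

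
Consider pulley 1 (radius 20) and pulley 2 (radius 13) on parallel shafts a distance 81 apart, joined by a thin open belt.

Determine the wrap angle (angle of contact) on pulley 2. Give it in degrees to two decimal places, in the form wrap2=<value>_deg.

open belt: β = asin((r2−r1)/C) = asin(-7/81) = -4.9577°
wrap1 = π − 2β = 189.9153°
wrap2 = π + 2β = 170.0847°

wrap2=170.08_deg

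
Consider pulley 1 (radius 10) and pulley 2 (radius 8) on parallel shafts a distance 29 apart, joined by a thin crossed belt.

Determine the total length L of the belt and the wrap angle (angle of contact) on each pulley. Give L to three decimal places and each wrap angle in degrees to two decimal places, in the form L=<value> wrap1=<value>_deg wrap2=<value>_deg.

crossed belt: β = asin((r1+r2)/C) = asin(18/29) = 38.3665°
wrap1 = wrap2 = π + 2β = 256.7330°
tangent length = C·cosβ = 22.7376
L = (r1+r2)·wrap + 2·C·cosβ = 18·4.4808 + 2·22.7376 = 126.1303

L=126.130 wrap1=256.73_deg wrap2=256.73_deg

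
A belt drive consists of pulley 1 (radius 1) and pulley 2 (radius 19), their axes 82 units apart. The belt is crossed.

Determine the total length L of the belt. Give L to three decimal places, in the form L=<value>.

crossed belt: β = asin((r1+r2)/C) = asin(20/82) = 14.1170°
wrap1 = wrap2 = π + 2β = 208.2340°
tangent length = C·cosβ = 79.5236
L = (r1+r2)·wrap + 2·C·cosβ = 20·3.6344 + 2·79.5236 = 231.7345

L=231.735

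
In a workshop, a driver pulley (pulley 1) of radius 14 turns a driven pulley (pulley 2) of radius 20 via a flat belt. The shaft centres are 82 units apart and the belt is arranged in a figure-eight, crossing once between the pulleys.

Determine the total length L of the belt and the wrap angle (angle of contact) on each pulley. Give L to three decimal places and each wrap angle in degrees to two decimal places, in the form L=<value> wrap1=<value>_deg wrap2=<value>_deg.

L=285.125 wrap1=228.99_deg wrap2=228.99_deg

crossed belt: β = asin((r1+r2)/C) = asin(34/82) = 24.4963°
wrap1 = wrap2 = π + 2β = 228.9926°
tangent length = C·cosβ = 74.6190
L = (r1+r2)·wrap + 2·C·cosβ = 34·3.9967 + 2·74.6190 = 285.1250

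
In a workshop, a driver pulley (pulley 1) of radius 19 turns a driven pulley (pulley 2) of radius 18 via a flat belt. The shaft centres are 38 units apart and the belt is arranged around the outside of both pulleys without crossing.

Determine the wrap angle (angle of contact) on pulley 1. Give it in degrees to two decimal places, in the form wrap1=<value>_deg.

wrap1=183.02_deg

open belt: β = asin((r2−r1)/C) = asin(-1/38) = -1.5080°
wrap1 = π − 2β = 183.0159°
wrap2 = π + 2β = 176.9841°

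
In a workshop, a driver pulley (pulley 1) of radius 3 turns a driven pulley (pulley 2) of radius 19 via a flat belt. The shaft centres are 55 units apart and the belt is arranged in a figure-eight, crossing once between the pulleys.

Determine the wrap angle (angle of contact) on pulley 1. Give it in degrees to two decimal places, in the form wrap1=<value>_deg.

wrap1=227.16_deg

crossed belt: β = asin((r1+r2)/C) = asin(22/55) = 23.5782°
wrap1 = wrap2 = π + 2β = 227.1564°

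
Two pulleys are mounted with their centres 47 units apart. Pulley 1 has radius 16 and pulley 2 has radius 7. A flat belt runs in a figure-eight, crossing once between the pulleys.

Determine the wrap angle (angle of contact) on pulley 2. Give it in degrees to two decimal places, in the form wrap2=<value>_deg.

crossed belt: β = asin((r1+r2)/C) = asin(23/47) = 29.2986°
wrap1 = wrap2 = π + 2β = 238.5973°

wrap2=238.60_deg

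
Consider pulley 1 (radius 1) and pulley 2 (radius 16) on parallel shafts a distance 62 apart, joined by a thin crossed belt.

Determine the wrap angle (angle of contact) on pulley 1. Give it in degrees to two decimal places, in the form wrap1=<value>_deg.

wrap1=211.83_deg

crossed belt: β = asin((r1+r2)/C) = asin(17/62) = 15.9140°
wrap1 = wrap2 = π + 2β = 211.8279°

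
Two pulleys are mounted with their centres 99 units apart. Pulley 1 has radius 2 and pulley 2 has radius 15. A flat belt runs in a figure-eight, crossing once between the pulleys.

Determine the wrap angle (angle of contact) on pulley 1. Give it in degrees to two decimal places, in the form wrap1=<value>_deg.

wrap1=199.78_deg

crossed belt: β = asin((r1+r2)/C) = asin(17/99) = 9.8877°
wrap1 = wrap2 = π + 2β = 199.7753°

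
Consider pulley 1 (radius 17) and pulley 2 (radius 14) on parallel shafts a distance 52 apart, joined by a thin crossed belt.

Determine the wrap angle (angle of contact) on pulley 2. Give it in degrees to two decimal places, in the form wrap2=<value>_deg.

wrap2=253.19_deg

crossed belt: β = asin((r1+r2)/C) = asin(31/52) = 36.5949°
wrap1 = wrap2 = π + 2β = 253.1899°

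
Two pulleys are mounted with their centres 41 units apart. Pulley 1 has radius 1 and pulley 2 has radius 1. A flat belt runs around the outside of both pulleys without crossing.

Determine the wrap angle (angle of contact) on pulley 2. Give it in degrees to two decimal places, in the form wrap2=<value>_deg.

wrap2=180.00_deg

open belt: β = asin((r2−r1)/C) = asin(0/41) = 0.0000°
wrap1 = π − 2β = 180.0000°
wrap2 = π + 2β = 180.0000°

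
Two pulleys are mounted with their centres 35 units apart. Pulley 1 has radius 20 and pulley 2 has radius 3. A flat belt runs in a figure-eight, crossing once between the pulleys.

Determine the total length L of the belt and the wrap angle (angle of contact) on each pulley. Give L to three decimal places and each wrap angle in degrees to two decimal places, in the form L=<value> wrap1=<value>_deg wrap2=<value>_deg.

crossed belt: β = asin((r1+r2)/C) = asin(23/35) = 41.0823°
wrap1 = wrap2 = π + 2β = 262.1647°
tangent length = C·cosβ = 26.3818
L = (r1+r2)·wrap + 2·C·cosβ = 23·4.5756 + 2·26.3818 = 158.0033

L=158.003 wrap1=262.16_deg wrap2=262.16_deg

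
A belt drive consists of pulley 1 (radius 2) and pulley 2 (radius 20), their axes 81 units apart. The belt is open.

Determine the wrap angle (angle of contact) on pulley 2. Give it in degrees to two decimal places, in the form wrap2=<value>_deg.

wrap2=205.68_deg

open belt: β = asin((r2−r1)/C) = asin(18/81) = 12.8396°
wrap1 = π − 2β = 154.3208°
wrap2 = π + 2β = 205.6792°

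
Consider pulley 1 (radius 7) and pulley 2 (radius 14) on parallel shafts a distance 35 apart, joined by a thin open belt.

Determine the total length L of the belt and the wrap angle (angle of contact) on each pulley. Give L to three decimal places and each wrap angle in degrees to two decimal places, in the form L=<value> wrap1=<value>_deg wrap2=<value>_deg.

open belt: β = asin((r2−r1)/C) = asin(7/35) = 11.5370°
wrap1 = π − 2β = 156.9261°
wrap2 = π + 2β = 203.0739°
tangent length = C·cosβ = 34.2929
L = r1·wrap1 + r2·wrap2 + 2·C·cosβ = 7·2.7389 + 14·3.5443 + 2·34.2929 = 137.3782

L=137.378 wrap1=156.93_deg wrap2=203.07_deg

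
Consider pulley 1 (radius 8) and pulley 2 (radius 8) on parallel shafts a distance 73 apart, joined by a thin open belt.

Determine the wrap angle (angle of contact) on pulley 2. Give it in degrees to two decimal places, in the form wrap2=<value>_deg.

open belt: β = asin((r2−r1)/C) = asin(0/73) = 0.0000°
wrap1 = π − 2β = 180.0000°
wrap2 = π + 2β = 180.0000°

wrap2=180.00_deg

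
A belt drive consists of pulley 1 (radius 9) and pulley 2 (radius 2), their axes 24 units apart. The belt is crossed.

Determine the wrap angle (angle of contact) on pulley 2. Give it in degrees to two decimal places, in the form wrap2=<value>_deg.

wrap2=234.56_deg

crossed belt: β = asin((r1+r2)/C) = asin(11/24) = 27.2796°
wrap1 = wrap2 = π + 2β = 234.5592°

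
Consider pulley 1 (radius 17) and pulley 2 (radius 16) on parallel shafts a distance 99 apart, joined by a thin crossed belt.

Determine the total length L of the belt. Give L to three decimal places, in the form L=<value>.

L=312.778

crossed belt: β = asin((r1+r2)/C) = asin(33/99) = 19.4712°
wrap1 = wrap2 = π + 2β = 218.9424°
tangent length = C·cosβ = 93.3381
L = (r1+r2)·wrap + 2·C·cosβ = 33·3.8213 + 2·93.3381 = 312.7780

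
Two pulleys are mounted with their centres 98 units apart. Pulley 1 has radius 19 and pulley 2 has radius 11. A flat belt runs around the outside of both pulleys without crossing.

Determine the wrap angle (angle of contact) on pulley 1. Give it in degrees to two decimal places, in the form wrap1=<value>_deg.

open belt: β = asin((r2−r1)/C) = asin(-8/98) = -4.6824°
wrap1 = π − 2β = 189.3648°
wrap2 = π + 2β = 170.6352°

wrap1=189.36_deg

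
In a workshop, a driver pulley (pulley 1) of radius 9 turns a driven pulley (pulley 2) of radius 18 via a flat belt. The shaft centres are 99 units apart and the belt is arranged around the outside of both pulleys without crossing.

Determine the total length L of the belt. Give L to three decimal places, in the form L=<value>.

open belt: β = asin((r2−r1)/C) = asin(9/99) = 5.2159°
wrap1 = π − 2β = 169.5682°
wrap2 = π + 2β = 190.4318°
tangent length = C·cosβ = 98.5901
L = r1·wrap1 + r2·wrap2 + 2·C·cosβ = 9·2.9595 + 18·3.3237 + 2·98.5901 = 283.6417

L=283.642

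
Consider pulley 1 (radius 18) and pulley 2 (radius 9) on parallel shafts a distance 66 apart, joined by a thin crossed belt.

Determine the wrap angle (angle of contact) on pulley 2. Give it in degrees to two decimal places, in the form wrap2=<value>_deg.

crossed belt: β = asin((r1+r2)/C) = asin(27/66) = 24.1477°
wrap1 = wrap2 = π + 2β = 228.2955°

wrap2=228.30_deg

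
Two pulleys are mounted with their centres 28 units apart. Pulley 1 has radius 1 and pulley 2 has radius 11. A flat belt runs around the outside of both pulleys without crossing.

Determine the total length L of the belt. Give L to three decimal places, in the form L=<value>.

open belt: β = asin((r2−r1)/C) = asin(10/28) = 20.9248°
wrap1 = π − 2β = 138.1503°
wrap2 = π + 2β = 221.8497°
tangent length = C·cosβ = 26.1534
L = r1·wrap1 + r2·wrap2 + 2·C·cosβ = 1·2.4112 + 11·3.8720 + 2·26.1534 = 97.3100

L=97.310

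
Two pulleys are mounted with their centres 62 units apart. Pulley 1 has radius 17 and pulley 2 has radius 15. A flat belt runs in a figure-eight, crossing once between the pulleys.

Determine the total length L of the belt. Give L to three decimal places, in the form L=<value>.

L=241.447

crossed belt: β = asin((r1+r2)/C) = asin(32/62) = 31.0730°
wrap1 = wrap2 = π + 2β = 242.1459°
tangent length = C·cosβ = 53.1037
L = (r1+r2)·wrap + 2·C·cosβ = 32·4.2262 + 2·53.1037 = 241.4471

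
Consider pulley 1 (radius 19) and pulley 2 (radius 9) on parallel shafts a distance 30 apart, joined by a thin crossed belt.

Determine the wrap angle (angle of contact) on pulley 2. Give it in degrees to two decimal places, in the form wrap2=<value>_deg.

wrap2=317.92_deg

crossed belt: β = asin((r1+r2)/C) = asin(28/30) = 68.9605°
wrap1 = wrap2 = π + 2β = 317.9211°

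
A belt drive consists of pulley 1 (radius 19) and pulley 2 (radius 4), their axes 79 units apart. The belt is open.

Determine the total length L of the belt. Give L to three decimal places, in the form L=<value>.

open belt: β = asin((r2−r1)/C) = asin(-15/79) = -10.9454°
wrap1 = π − 2β = 201.8908°
wrap2 = π + 2β = 158.1092°
tangent length = C·cosβ = 77.5629
L = r1·wrap1 + r2·wrap2 + 2·C·cosβ = 19·3.5237 + 4·2.7595 + 2·77.5629 = 233.1134

L=233.113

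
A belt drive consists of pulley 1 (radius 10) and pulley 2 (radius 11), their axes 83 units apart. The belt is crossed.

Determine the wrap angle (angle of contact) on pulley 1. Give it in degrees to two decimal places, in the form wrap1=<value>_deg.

wrap1=209.31_deg

crossed belt: β = asin((r1+r2)/C) = asin(21/83) = 14.6558°
wrap1 = wrap2 = π + 2β = 209.3116°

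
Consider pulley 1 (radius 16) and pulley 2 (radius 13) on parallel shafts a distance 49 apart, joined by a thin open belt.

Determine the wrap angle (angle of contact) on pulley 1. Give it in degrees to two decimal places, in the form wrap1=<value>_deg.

wrap1=187.02_deg

open belt: β = asin((r2−r1)/C) = asin(-3/49) = -3.5101°
wrap1 = π − 2β = 187.0202°
wrap2 = π + 2β = 172.9798°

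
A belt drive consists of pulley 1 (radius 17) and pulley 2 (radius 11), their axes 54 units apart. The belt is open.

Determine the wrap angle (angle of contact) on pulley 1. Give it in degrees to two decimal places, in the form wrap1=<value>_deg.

open belt: β = asin((r2−r1)/C) = asin(-6/54) = -6.3794°
wrap1 = π − 2β = 192.7587°
wrap2 = π + 2β = 167.2413°

wrap1=192.76_deg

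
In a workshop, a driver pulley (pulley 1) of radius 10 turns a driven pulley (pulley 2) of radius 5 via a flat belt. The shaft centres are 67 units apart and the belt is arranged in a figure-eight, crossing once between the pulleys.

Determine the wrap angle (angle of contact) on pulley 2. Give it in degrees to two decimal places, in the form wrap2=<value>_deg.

crossed belt: β = asin((r1+r2)/C) = asin(15/67) = 12.9371°
wrap1 = wrap2 = π + 2β = 205.8741°

wrap2=205.87_deg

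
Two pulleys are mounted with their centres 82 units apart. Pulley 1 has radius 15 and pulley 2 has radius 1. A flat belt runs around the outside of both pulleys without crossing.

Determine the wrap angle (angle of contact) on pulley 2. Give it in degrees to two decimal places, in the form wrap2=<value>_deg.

wrap2=160.34_deg

open belt: β = asin((r2−r1)/C) = asin(-14/82) = -9.8304°
wrap1 = π − 2β = 199.6607°
wrap2 = π + 2β = 160.3393°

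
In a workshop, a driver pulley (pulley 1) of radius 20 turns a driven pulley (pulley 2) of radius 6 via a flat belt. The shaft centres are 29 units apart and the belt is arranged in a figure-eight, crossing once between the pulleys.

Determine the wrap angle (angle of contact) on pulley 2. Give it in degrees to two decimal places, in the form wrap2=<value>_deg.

wrap2=307.42_deg

crossed belt: β = asin((r1+r2)/C) = asin(26/29) = 63.7084°
wrap1 = wrap2 = π + 2β = 307.4169°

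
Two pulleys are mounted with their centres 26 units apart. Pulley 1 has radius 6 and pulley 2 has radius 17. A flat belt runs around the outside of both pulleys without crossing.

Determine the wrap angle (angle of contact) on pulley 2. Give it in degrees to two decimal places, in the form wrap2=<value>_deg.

open belt: β = asin((r2−r1)/C) = asin(11/26) = 25.0290°
wrap1 = π − 2β = 129.9420°
wrap2 = π + 2β = 230.0580°

wrap2=230.06_deg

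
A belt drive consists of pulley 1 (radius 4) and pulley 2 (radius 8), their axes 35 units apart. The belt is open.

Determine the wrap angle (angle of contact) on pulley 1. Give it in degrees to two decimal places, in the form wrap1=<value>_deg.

open belt: β = asin((r2−r1)/C) = asin(4/35) = 6.5624°
wrap1 = π − 2β = 166.8751°
wrap2 = π + 2β = 193.1249°

wrap1=166.88_deg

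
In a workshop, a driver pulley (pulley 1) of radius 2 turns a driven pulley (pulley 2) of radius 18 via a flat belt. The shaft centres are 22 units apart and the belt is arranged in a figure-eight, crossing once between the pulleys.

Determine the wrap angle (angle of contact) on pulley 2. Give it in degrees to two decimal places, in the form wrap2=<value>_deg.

crossed belt: β = asin((r1+r2)/C) = asin(20/22) = 65.3800°
wrap1 = wrap2 = π + 2β = 310.7600°

wrap2=310.76_deg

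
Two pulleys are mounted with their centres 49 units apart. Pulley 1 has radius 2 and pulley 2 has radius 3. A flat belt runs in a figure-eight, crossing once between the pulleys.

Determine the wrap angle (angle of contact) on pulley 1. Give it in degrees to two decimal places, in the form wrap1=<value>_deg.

crossed belt: β = asin((r1+r2)/C) = asin(5/49) = 5.8567°
wrap1 = wrap2 = π + 2β = 191.7134°

wrap1=191.71_deg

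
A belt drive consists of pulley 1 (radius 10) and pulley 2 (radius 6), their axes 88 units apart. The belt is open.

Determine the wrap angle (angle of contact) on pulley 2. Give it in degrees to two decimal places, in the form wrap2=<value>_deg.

open belt: β = asin((r2−r1)/C) = asin(-4/88) = -2.6053°
wrap1 = π − 2β = 185.2105°
wrap2 = π + 2β = 174.7895°

wrap2=174.79_deg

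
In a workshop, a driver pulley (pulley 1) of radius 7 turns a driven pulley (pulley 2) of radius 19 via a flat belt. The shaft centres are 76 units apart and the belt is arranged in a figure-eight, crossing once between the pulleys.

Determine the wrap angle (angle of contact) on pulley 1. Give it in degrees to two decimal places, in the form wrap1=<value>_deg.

wrap1=220.01_deg

crossed belt: β = asin((r1+r2)/C) = asin(26/76) = 20.0052°
wrap1 = wrap2 = π + 2β = 220.0104°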